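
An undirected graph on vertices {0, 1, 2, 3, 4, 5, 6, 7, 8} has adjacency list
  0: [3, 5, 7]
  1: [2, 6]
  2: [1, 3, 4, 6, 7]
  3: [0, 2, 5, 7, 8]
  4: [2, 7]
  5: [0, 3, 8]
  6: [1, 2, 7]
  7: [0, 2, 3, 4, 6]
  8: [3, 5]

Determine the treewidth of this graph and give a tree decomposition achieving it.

The largest bag has 3 vertices, giving width 2; this decomposition certifies tw(G) ≤ 2. For the lower bound, the 3 vertices {0, 3, 5} are pairwise adjacent, and any tree decomposition puts a clique entirely inside one bag — forcing width ≥ 2. The upper and lower bounds meet at 2, so that is the treewidth.

Treewidth 2.
One optimal decomposition is:
Bags: B1 = {2, 3, 7}  B2 = {2, 4, 7}  B3 = {0, 3, 7}  B4 = {2, 6, 7}  B5 = {0, 3, 5}  B6 = {3, 5, 8}  B7 = {1, 2, 6}
Tree: B1–B2, B1–B3, B2–B4, B3–B5, B5–B6, B4–B7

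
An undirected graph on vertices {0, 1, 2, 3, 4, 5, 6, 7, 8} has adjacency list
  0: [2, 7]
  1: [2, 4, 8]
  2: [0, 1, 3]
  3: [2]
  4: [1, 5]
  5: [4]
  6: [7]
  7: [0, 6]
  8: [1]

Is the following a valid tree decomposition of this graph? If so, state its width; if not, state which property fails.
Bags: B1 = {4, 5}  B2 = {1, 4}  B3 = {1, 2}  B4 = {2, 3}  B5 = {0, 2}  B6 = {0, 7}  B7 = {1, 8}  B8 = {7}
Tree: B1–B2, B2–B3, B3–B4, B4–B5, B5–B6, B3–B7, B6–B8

A tree decomposition must satisfy three properties: every vertex lies in some bag; for every edge, both endpoints lie together in some bag; and for every vertex, the bags containing it form a connected subtree. Here vertex 6 appears in no bag, so the decomposition is invalid.

No — vertex 6 appears in no bag.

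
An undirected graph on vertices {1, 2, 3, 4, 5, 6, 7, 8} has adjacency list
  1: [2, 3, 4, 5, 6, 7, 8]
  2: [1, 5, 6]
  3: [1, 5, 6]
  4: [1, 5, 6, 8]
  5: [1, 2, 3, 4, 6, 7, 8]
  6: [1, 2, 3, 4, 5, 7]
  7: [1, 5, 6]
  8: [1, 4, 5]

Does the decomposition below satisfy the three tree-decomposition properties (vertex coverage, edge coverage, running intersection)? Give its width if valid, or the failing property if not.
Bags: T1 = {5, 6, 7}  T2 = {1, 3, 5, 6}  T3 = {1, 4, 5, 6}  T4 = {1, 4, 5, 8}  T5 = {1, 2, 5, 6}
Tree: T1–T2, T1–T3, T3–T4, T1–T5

No — edge (1,7) lies in no bag.

A tree decomposition must satisfy three properties: every vertex lies in some bag; for every edge, both endpoints lie together in some bag; and for every vertex, the bags containing it form a connected subtree. Here edge (1,7) lies in no bag, so the decomposition is invalid.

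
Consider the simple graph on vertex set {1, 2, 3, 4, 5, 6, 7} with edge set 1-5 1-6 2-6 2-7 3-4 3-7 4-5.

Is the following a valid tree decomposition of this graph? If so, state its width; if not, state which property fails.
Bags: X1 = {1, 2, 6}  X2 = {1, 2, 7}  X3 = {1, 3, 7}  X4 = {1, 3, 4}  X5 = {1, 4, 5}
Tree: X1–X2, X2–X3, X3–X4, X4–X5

Vertex coverage: the bags together contain {1, 2, 3, 4, 5, 6, 7}, the full vertex set. Edge coverage: each edge of G has both endpoints in at least one bag. Running intersection: for every vertex, the bags containing it form a connected subtree. All three properties hold, so this is a valid tree decomposition of width max|bag| − 1 = 2, and hence tw(G) ≤ 2.

Yes; width 2.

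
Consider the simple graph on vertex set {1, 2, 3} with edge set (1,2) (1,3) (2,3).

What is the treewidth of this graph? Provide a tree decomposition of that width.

A single bag containing all 3 vertices is trivially a valid decomposition of width 2. For the lower bound, the 3 vertices {1, 2, 3} are pairwise adjacent, and any tree decomposition puts a clique entirely inside one bag — forcing width ≥ 2. Therefore the treewidth is 2.

Treewidth 2.
Bags: B1 = {1, 2, 3}
Tree: (single bag)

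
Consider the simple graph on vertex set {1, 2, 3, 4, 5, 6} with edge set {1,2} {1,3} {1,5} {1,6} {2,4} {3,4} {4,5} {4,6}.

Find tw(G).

2

A width-2 tree decomposition is:
Bags: B1 = {1, 2, 4}  B2 = {1, 3, 4}  B3 = {1, 4, 5}  B4 = {1, 4, 6}
Tree: B1–B2, B2–B3, B3–B4
The largest bag has 3 vertices, giving width 2; this decomposition certifies tw(G) ≤ 2. The edges 2–1–3–4–2 form a cycle, so G is not a tree and its treewidth is at least 2. Therefore the treewidth is 2.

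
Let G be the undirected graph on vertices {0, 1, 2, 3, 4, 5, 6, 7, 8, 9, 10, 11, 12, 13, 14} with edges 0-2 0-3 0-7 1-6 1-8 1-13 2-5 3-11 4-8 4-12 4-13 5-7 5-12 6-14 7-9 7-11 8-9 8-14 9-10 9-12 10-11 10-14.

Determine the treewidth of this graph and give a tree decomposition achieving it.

Treewidth 3.
One such decomposition:
Bags: B1 = {0, 2, 3, 11}  B2 = {0, 2, 7, 11}  B3 = {2, 5, 7, 11}  B4 = {5, 7, 10, 11}  B5 = {5, 7, 9, 10}  B6 = {5, 9, 10, 12}  B7 = {9, 10, 12, 14}  B8 = {8, 9, 12, 14}  B9 = {4, 8, 12, 14}  B10 = {4, 6, 8, 14}  B11 = {1, 4, 6, 8}  B12 = {1, 4, 6, 13}
Tree: B1–B2, B2–B3, B3–B4, B4–B5, B5–B6, B6–B7, B7–B8, B8–B9, B9–B10, B10–B11, B11–B12

Every bag has size at most 4, so the width is 4 − 1 = 3 and tw(G) ≤ 3. For the lower bound: the 4 vertex sets {0,2,3}, {11}, {7}, {5,9,10,12} are disjoint, each induces a connected subgraph, and every pair is joined by at least one edge of G. Contracting each set to a single vertex therefore yields K_{4} as a minor, and since treewidth is minor-monotone, tw(G) ≥ tw(K_{4}) = 3. Combining the bounds, tw(G) = 3.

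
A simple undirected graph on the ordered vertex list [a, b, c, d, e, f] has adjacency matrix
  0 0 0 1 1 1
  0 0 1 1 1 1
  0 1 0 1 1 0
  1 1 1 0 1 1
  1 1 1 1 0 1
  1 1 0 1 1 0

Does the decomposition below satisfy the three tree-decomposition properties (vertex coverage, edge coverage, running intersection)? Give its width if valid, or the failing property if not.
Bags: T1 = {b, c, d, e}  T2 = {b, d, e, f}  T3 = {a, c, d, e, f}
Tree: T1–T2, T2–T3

A tree decomposition must satisfy three properties: every vertex lies in some bag; for every edge, both endpoints lie together in some bag; and for every vertex, the bags containing it form a connected subtree. Here bags containing vertex c are not connected in the tree, so the decomposition is invalid.

No — bags containing vertex c are not connected in the tree.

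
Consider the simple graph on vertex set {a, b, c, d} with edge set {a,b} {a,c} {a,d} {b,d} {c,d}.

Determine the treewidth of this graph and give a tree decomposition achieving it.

Treewidth 2.
One optimal decomposition is:
Bags: B1 = {a, b, d}  B2 = {a, c, d}
Tree: B1–B2

Each bag holds 3 vertices, so the decomposition has width 2, which upper-bounds the treewidth. Conversely, {a, c, d} is a clique of size 3, and the vertices of any clique must share a bag in every tree decomposition; so some bag has ≥ 3 vertices and tw(G) ≥ 2. Combining the bounds, tw(G) = 2.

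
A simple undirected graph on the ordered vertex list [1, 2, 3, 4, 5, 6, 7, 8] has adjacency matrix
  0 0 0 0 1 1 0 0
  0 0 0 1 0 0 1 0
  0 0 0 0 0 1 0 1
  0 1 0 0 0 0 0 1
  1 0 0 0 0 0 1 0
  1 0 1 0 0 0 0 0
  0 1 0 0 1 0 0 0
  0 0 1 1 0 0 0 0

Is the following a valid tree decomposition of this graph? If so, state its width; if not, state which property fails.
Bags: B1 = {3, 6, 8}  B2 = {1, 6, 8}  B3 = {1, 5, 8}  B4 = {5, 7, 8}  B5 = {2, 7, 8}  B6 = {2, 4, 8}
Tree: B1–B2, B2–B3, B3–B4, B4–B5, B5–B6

Checking the three conditions: (i) the bags cover all of {1, 2, 3, 4, 5, 6, 7, 8}; (ii) for each edge, some bag contains both endpoints; (iii) the bags containing any fixed vertex form a subtree. All hold, so the decomposition is valid with width 3 − 1 = 2.

Yes; width 2.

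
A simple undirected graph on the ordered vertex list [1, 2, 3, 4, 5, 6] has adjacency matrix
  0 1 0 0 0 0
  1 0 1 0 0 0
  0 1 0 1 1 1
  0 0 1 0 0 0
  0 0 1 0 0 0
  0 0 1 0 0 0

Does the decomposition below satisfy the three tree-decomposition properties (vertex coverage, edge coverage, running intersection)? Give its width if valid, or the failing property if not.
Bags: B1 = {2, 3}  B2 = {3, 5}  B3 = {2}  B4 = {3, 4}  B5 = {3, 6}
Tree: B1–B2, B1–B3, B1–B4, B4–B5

A tree decomposition must satisfy three properties: every vertex lies in some bag; for every edge, both endpoints lie together in some bag; and for every vertex, the bags containing it form a connected subtree. Here vertex 1 appears in no bag, so the decomposition is invalid.

No — vertex 1 appears in no bag.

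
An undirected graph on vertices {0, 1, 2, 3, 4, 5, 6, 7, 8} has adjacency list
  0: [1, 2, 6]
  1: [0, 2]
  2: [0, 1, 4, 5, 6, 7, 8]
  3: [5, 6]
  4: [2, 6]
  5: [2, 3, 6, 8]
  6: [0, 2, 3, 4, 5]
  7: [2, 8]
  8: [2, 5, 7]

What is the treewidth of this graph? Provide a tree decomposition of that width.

Treewidth 2.
One optimal decomposition is:
Bags: B1 = {2, 5, 8}  B2 = {2, 5, 6}  B3 = {2, 4, 6}  B4 = {3, 5, 6}  B5 = {2, 7, 8}  B6 = {0, 2, 6}  B7 = {0, 1, 2}
Tree: B1–B2, B2–B3, B2–B4, B1–B5, B2–B6, B6–B7

Every bag has size at most 3, so the width is 3 − 1 = 2 and tw(G) ≤ 2. On the other hand G contains the 3-clique {2, 5, 8}. A clique must lie in a single bag of any decomposition, so no decomposition can have width below 2. Combining the bounds, tw(G) = 2.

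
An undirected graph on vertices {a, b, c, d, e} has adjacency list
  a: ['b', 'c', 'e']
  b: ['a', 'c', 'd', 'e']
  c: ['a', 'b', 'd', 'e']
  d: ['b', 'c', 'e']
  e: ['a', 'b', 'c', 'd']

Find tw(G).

3

A width-3 tree decomposition is:
Bags: B1 = {b, c, d, e}  B2 = {a, b, c, e}
Tree: B1–B2
Every bag has size at most 4, so the width is 4 − 1 = 3 and tw(G) ≤ 3. On the other hand G contains the 4-clique {b, c, d, e}. A clique must lie in a single bag of any decomposition, so no decomposition can have width below 3. Therefore the treewidth is 3.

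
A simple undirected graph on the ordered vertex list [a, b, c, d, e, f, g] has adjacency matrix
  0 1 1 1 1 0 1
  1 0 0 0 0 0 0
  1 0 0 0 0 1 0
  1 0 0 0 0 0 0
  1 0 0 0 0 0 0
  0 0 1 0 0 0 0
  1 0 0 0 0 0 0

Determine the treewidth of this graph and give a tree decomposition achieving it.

Treewidth 1.
One such decomposition:
Bags: B1 = {a, e}  B2 = {a, g}  B3 = {a, b}  B4 = {a, c}  B5 = {a, d}  B6 = {c, f}
Tree: B1–B2, B2–B3, B1–B4, B3–B5, B4–B6

The largest bag has 2 vertices, giving width 1; this decomposition certifies tw(G) ≤ 1. Since G has at least one edge (e.g. a–e), it is not an edgeless graph, so tw(G) ≥ 1. The upper and lower bounds meet at 1, so that is the treewidth.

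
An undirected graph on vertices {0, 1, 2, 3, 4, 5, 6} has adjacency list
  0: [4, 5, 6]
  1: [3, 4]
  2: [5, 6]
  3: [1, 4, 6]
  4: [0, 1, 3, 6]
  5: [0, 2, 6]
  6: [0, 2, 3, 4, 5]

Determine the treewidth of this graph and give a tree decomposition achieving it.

Every bag has size at most 3, so the width is 3 − 1 = 2 and tw(G) ≤ 2. For the lower bound, the 3 vertices {1, 3, 4} are pairwise adjacent, and any tree decomposition puts a clique entirely inside one bag — forcing width ≥ 2. Hence tw(G) = 2 exactly.

Treewidth 2.
Bags: B1 = {0, 4, 6}  B2 = {0, 5, 6}  B3 = {2, 5, 6}  B4 = {3, 4, 6}  B5 = {1, 3, 4}
Tree: B1–B2, B2–B3, B1–B4, B4–B5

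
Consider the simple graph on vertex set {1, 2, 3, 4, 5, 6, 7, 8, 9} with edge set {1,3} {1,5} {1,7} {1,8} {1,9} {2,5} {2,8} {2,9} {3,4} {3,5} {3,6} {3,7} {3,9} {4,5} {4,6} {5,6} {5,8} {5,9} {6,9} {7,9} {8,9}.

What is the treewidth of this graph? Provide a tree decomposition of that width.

Every bag has size at most 4, so the width is 4 − 1 = 3 and tw(G) ≤ 3. Conversely, {1, 5, 8, 9} is a clique of size 4, and the vertices of any clique must share a bag in every tree decomposition; so some bag has ≥ 4 vertices and tw(G) ≥ 3. Therefore the treewidth is 3.

Treewidth 3.
One such decomposition:
Bags: B1 = {1, 5, 8, 9}  B2 = {1, 3, 5, 9}  B3 = {3, 5, 6, 9}  B4 = {1, 3, 7, 9}  B5 = {3, 4, 5, 6}  B6 = {2, 5, 8, 9}
Tree: B1–B2, B2–B3, B2–B4, B3–B5, B1–B6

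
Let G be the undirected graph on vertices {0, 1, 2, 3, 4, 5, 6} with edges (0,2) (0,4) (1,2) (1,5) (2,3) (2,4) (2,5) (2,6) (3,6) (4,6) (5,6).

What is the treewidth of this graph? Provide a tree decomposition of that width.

Treewidth 2.
One such decomposition:
Bags: B1 = {2, 5, 6}  B2 = {2, 3, 6}  B3 = {1, 2, 5}  B4 = {2, 4, 6}  B5 = {0, 2, 4}
Tree: B1–B2, B1–B3, B2–B4, B4–B5

The largest bag has 3 vertices, giving width 2; this decomposition certifies tw(G) ≤ 2. For the lower bound, the 3 vertices {0, 2, 4} are pairwise adjacent, and any tree decomposition puts a clique entirely inside one bag — forcing width ≥ 2. Combining the bounds, tw(G) = 2.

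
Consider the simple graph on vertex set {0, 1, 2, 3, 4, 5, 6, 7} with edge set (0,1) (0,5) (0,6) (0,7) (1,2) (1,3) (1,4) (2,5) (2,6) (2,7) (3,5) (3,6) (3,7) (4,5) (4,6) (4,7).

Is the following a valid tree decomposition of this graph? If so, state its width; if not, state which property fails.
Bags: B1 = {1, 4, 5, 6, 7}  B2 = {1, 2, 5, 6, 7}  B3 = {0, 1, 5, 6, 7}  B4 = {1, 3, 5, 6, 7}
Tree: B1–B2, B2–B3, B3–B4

Checking the three conditions: (i) the bags cover all of {0, 1, 2, 3, 4, 5, 6, 7}; (ii) for each edge, some bag contains both endpoints; (iii) the bags containing any fixed vertex form a subtree. All hold, so the decomposition is valid with width 5 − 1 = 4.

Yes; width 4.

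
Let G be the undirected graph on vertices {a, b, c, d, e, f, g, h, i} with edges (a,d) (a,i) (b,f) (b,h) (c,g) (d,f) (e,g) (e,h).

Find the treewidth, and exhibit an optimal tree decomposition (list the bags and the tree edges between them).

Each bag holds 2 vertices, so the decomposition has width 1, which upper-bounds the treewidth. G has an edge, so its treewidth is at least 1. Combining the bounds, tw(G) = 1.

Treewidth 1.
Bags: B1 = {c, g}  B2 = {e, g}  B3 = {e, h}  B4 = {b, h}  B5 = {b, f}  B6 = {d, f}  B7 = {a, d}  B8 = {a, i}
Tree: B1–B2, B2–B3, B3–B4, B4–B5, B5–B6, B6–B7, B7–B8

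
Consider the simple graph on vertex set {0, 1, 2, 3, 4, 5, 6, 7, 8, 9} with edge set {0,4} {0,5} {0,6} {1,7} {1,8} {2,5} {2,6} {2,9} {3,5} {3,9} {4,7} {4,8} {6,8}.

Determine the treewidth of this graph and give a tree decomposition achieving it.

Treewidth 2.
One such decomposition:
Bags: B1 = {3, 5, 9}  B2 = {2, 5, 9}  B3 = {0, 2, 5}  B4 = {0, 2, 6}  B5 = {0, 4, 6}  B6 = {4, 6, 8}  B7 = {4, 7, 8}  B8 = {1, 7, 8}
Tree: B1–B2, B2–B3, B3–B4, B4–B5, B5–B6, B6–B7, B7–B8

Every bag has size at most 3, so the width is 3 − 1 = 2 and tw(G) ≤ 2. The edges 3–9–2–5–3 form a cycle, so G is not a tree and its treewidth is at least 2. Therefore the treewidth is 2.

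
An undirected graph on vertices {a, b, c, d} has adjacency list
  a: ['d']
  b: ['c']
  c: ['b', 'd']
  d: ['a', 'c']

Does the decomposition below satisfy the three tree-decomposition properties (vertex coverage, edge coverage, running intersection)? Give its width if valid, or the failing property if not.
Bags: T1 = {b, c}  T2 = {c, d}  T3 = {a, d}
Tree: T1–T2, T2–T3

Yes; width 1.

Vertex coverage: the bags together contain {a, b, c, d}, the full vertex set. Edge coverage: each edge of G has both endpoints in at least one bag. Running intersection: for every vertex, the bags containing it form a connected subtree. All three properties hold, so this is a valid tree decomposition of width max|bag| − 1 = 1, and hence tw(G) ≤ 1.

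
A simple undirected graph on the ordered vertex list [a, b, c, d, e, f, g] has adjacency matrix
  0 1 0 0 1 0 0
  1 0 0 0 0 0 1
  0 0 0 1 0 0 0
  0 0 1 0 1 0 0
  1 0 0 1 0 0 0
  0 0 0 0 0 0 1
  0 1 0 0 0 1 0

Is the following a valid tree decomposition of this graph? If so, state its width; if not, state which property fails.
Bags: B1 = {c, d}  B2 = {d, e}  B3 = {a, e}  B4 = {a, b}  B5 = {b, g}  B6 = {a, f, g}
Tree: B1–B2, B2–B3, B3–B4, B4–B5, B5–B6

No — bags containing vertex a are not connected in the tree.

A tree decomposition must satisfy three properties: every vertex lies in some bag; for every edge, both endpoints lie together in some bag; and for every vertex, the bags containing it form a connected subtree. Here bags containing vertex a are not connected in the tree, so the decomposition is invalid.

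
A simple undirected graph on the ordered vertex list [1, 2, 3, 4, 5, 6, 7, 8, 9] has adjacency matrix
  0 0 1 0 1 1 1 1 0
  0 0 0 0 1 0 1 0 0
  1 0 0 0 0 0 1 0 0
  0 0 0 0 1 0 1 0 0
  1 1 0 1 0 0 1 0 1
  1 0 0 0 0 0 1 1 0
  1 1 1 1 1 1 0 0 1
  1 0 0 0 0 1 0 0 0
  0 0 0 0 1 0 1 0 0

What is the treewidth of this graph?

A width-2 tree decomposition is:
Bags: B1 = {4, 5, 7}  B2 = {5, 7, 9}  B3 = {1, 5, 7}  B4 = {1, 6, 7}  B5 = {1, 6, 8}  B6 = {2, 5, 7}  B7 = {1, 3, 7}
Tree: B1–B2, B1–B3, B3–B4, B4–B5, B1–B6, B3–B7
Each bag holds 3 vertices, so the decomposition has width 2, which upper-bounds the treewidth. On the other hand G contains the 3-clique {1, 6, 8}. A clique must lie in a single bag of any decomposition, so no decomposition can have width below 2. Combining the bounds, tw(G) = 2.

2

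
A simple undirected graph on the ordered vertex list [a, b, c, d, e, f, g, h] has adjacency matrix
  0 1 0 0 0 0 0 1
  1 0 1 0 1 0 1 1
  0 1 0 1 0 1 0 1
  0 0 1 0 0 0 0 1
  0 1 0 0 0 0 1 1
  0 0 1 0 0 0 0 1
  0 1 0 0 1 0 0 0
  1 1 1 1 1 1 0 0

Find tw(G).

A width-2 tree decomposition is:
Bags: B1 = {c, d, h}  B2 = {b, c, h}  B3 = {a, b, h}  B4 = {c, f, h}  B5 = {b, e, h}  B6 = {b, e, g}
Tree: B1–B2, B2–B3, B1–B4, B3–B5, B5–B6
Each bag holds 3 vertices, so the decomposition has width 2, which upper-bounds the treewidth. On the other hand G contains the 3-clique {b, e, g}. A clique must lie in a single bag of any decomposition, so no decomposition can have width below 2. Combining the bounds, tw(G) = 2.

2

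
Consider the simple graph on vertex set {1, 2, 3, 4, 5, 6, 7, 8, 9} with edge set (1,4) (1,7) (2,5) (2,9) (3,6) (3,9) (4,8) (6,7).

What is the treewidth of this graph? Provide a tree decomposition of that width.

Each bag holds 2 vertices, so the decomposition has width 1, which upper-bounds the treewidth. G has an edge, so its treewidth is at least 1. The upper and lower bounds meet at 1, so that is the treewidth.

Treewidth 1.
One optimal decomposition is:
Bags: B1 = {4, 8}  B2 = {1, 4}  B3 = {1, 7}  B4 = {6, 7}  B5 = {3, 6}  B6 = {3, 9}  B7 = {2, 9}  B8 = {2, 5}
Tree: B1–B2, B2–B3, B3–B4, B4–B5, B5–B6, B6–B7, B7–B8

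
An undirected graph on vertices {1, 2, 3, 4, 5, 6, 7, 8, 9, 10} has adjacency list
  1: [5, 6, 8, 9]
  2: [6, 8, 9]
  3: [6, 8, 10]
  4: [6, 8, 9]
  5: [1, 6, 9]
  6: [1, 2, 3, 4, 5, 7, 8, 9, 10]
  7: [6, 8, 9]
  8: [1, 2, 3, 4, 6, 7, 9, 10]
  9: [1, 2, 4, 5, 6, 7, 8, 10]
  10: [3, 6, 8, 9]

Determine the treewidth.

3

A width-3 tree decomposition is:
Bags: B1 = {1, 6, 8, 9}  B2 = {6, 7, 8, 9}  B3 = {1, 5, 6, 9}  B4 = {6, 8, 9, 10}  B5 = {3, 6, 8, 10}  B6 = {2, 6, 8, 9}  B7 = {4, 6, 8, 9}
Tree: B1–B2, B1–B3, B2–B4, B4–B5, B4–B6, B4–B7
Every bag has size at most 4, so the width is 4 − 1 = 3 and tw(G) ≤ 3. For the lower bound, the 4 vertices {1, 6, 8, 9} are pairwise adjacent, and any tree decomposition puts a clique entirely inside one bag — forcing width ≥ 3. Therefore the treewidth is 3.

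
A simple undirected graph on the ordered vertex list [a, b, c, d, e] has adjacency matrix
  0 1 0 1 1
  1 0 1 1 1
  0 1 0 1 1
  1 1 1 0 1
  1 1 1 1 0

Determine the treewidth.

A width-3 tree decomposition is:
Bags: B1 = {b, c, d, e}  B2 = {a, b, d, e}
Tree: B1–B2
Each bag holds 4 vertices, so the decomposition has width 3, which upper-bounds the treewidth. Conversely, {b, c, d, e} is a clique of size 4, and the vertices of any clique must share a bag in every tree decomposition; so some bag has ≥ 4 vertices and tw(G) ≥ 3. Combining the bounds, tw(G) = 3.

3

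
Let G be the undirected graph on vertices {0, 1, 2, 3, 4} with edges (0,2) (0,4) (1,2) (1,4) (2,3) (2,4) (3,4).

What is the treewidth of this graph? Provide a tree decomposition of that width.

Treewidth 2.
Bags: B1 = {0, 2, 4}  B2 = {1, 2, 4}  B3 = {2, 3, 4}
Tree: B1–B2, B1–B3

Each bag holds 3 vertices, so the decomposition has width 2, which upper-bounds the treewidth. On the other hand G contains the 3-clique {0, 2, 4}. A clique must lie in a single bag of any decomposition, so no decomposition can have width below 2. The upper and lower bounds meet at 2, so that is the treewidth.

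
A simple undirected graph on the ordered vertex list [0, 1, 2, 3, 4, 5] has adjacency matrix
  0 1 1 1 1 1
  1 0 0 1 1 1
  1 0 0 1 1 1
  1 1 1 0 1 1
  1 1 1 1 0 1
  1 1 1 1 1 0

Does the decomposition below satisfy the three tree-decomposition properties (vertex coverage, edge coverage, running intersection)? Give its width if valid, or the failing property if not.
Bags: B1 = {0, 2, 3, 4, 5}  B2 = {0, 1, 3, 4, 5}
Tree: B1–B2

Yes; width 4.

Checking the three conditions: (i) the bags cover all of {0, 1, 2, 3, 4, 5}; (ii) for each edge, some bag contains both endpoints; (iii) the bags containing any fixed vertex form a subtree. All hold, so the decomposition is valid with width 5 − 1 = 4.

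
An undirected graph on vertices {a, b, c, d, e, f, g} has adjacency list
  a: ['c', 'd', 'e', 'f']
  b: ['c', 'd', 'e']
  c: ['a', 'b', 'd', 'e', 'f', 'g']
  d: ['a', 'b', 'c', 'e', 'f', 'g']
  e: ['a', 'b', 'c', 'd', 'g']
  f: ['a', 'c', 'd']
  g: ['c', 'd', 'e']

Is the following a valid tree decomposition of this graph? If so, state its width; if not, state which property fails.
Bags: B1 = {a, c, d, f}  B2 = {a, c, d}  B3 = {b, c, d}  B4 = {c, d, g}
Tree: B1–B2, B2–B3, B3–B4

No — vertex e appears in no bag.

A tree decomposition must satisfy three properties: every vertex lies in some bag; for every edge, both endpoints lie together in some bag; and for every vertex, the bags containing it form a connected subtree. Here vertex e appears in no bag, so the decomposition is invalid.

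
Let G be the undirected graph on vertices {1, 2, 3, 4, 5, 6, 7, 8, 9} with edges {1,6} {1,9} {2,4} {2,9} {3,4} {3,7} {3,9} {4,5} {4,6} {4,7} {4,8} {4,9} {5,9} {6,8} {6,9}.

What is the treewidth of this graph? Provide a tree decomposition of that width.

Treewidth 2.
Bags: B1 = {3, 4, 9}  B2 = {4, 6, 9}  B3 = {1, 6, 9}  B4 = {2, 4, 9}  B5 = {4, 5, 9}  B6 = {3, 4, 7}  B7 = {4, 6, 8}
Tree: B1–B2, B2–B3, B2–B4, B2–B5, B1–B6, B2–B7

Every bag has size at most 3, so the width is 3 − 1 = 2 and tw(G) ≤ 2. For the lower bound, the 3 vertices {1, 6, 9} are pairwise adjacent, and any tree decomposition puts a clique entirely inside one bag — forcing width ≥ 2. Therefore the treewidth is 2.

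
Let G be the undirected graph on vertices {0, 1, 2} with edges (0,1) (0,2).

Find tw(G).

1

A width-1 tree decomposition is:
Bags: B1 = {0, 2}  B2 = {0, 1}
Tree: B1–B2
Every bag has size at most 2, so the width is 2 − 1 = 1 and tw(G) ≤ 1. Any graph with an edge has treewidth ≥ 1, and G has the edge 2–0. The upper and lower bounds meet at 1, so that is the treewidth.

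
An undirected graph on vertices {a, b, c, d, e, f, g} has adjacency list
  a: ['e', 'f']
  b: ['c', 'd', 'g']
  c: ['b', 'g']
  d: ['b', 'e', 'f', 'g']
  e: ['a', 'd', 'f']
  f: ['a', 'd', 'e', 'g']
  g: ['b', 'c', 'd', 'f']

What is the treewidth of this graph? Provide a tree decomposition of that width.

Treewidth 2.
Bags: B1 = {b, c, g}  B2 = {b, d, g}  B3 = {d, f, g}  B4 = {d, e, f}  B5 = {a, e, f}
Tree: B1–B2, B2–B3, B3–B4, B4–B5

The largest bag has 3 vertices, giving width 2; this decomposition certifies tw(G) ≤ 2. On the other hand G contains the 3-clique {d, f, g}. A clique must lie in a single bag of any decomposition, so no decomposition can have width below 2. Therefore the treewidth is 2.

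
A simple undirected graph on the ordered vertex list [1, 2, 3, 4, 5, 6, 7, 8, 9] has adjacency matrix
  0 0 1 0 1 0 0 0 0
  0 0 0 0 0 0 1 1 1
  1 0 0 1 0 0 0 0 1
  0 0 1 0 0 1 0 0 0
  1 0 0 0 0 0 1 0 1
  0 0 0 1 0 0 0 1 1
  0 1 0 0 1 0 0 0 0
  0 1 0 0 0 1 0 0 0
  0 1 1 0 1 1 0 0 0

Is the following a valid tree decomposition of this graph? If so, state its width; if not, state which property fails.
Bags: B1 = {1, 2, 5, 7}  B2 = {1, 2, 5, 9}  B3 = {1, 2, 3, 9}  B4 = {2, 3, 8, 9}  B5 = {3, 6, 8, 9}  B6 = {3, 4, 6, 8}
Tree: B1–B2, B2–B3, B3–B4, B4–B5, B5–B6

Yes; width 3.

Checking the three conditions: (i) the bags cover all of {1, 2, 3, 4, 5, 6, 7, 8, 9}; (ii) for each edge, some bag contains both endpoints; (iii) the bags containing any fixed vertex form a subtree. All hold, so the decomposition is valid with width 4 − 1 = 3.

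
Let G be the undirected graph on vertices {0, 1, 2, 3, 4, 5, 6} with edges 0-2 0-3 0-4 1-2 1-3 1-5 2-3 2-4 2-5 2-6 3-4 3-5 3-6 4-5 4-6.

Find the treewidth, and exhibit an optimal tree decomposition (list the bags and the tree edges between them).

Each bag holds 4 vertices, so the decomposition has width 3, which upper-bounds the treewidth. Conversely, {1, 2, 3, 5} is a clique of size 4, and the vertices of any clique must share a bag in every tree decomposition; so some bag has ≥ 4 vertices and tw(G) ≥ 3. Therefore the treewidth is 3.

Treewidth 3.
One optimal decomposition is:
Bags: B1 = {2, 3, 4, 5}  B2 = {2, 3, 4, 6}  B3 = {1, 2, 3, 5}  B4 = {0, 2, 3, 4}
Tree: B1–B2, B1–B3, B2–B4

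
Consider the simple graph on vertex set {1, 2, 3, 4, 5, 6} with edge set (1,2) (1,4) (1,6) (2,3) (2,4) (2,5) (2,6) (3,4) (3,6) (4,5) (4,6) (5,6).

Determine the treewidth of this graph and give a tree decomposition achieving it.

The largest bag has 4 vertices, giving width 3; this decomposition certifies tw(G) ≤ 3. Conversely, {1, 2, 4, 6} is a clique of size 4, and the vertices of any clique must share a bag in every tree decomposition; so some bag has ≥ 4 vertices and tw(G) ≥ 3. Therefore the treewidth is 3.

Treewidth 3.
One optimal decomposition is:
Bags: B1 = {2, 4, 5, 6}  B2 = {1, 2, 4, 6}  B3 = {2, 3, 4, 6}
Tree: B1–B2, B1–B3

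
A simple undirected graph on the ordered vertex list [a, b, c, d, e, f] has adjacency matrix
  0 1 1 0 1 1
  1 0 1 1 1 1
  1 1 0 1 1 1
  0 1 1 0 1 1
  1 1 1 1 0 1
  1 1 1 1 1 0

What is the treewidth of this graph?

4

A width-4 tree decomposition is:
Bags: B1 = {b, c, d, e, f}  B2 = {a, b, c, e, f}
Tree: B1–B2
The largest bag has 5 vertices, giving width 4; this decomposition certifies tw(G) ≤ 4. Conversely, {b, c, d, e, f} is a clique of size 5, and the vertices of any clique must share a bag in every tree decomposition; so some bag has ≥ 5 vertices and tw(G) ≥ 4. Hence tw(G) = 4 exactly.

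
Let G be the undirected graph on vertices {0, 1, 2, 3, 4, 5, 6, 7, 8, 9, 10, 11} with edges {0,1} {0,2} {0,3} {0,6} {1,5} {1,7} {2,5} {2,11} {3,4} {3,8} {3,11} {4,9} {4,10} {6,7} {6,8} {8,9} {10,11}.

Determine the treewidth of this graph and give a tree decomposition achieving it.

Every bag has size at most 4, so the width is 4 − 1 = 3 and tw(G) ≤ 3. For the lower bound: the 4 vertex sets {1,5,7}, {6}, {0}, {2,3,8,11} are disjoint, each induces a connected subgraph, and every pair is joined by at least one edge of G. Contracting each set to a single vertex therefore yields K_{4} as a minor, and since treewidth is minor-monotone, tw(G) ≥ tw(K_{4}) = 3. Hence tw(G) = 3 exactly.

Treewidth 3.
One such decomposition:
Bags: B1 = {1, 5, 6, 7}  B2 = {0, 1, 5, 6}  B3 = {0, 2, 5, 6}  B4 = {0, 2, 6, 8}  B5 = {0, 2, 3, 8}  B6 = {2, 3, 8, 11}  B7 = {3, 8, 9, 11}  B8 = {3, 4, 9, 11}  B9 = {4, 9, 10, 11}
Tree: B1–B2, B2–B3, B3–B4, B4–B5, B5–B6, B6–B7, B7–B8, B8–B9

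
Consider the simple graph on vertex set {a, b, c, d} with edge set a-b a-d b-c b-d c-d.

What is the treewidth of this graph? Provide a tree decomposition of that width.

Treewidth 2.
Bags: B1 = {a, b, d}  B2 = {b, c, d}
Tree: B1–B2

Every bag has size at most 3, so the width is 3 − 1 = 2 and tw(G) ≤ 2. For the lower bound, the 3 vertices {b, c, d} are pairwise adjacent, and any tree decomposition puts a clique entirely inside one bag — forcing width ≥ 2. Hence tw(G) = 2 exactly.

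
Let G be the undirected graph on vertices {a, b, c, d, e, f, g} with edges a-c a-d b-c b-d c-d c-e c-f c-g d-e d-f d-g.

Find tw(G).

A width-2 tree decomposition is:
Bags: B1 = {a, c, d}  B2 = {c, d, f}  B3 = {c, d, e}  B4 = {b, c, d}  B5 = {c, d, g}
Tree: B1–B2, B2–B3, B1–B4, B4–B5
Every bag has size at most 3, so the width is 3 − 1 = 2 and tw(G) ≤ 2. On the other hand G contains the 3-clique {c, d, f}. A clique must lie in a single bag of any decomposition, so no decomposition can have width below 2. Therefore the treewidth is 2.

2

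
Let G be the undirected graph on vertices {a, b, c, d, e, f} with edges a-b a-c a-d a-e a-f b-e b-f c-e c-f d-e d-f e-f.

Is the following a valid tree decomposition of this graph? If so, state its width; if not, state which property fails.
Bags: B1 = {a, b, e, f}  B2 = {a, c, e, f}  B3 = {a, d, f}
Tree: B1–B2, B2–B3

No — edge (e,d) lies in no bag.

A tree decomposition must satisfy three properties: every vertex lies in some bag; for every edge, both endpoints lie together in some bag; and for every vertex, the bags containing it form a connected subtree. Here edge (e,d) lies in no bag, so the decomposition is invalid.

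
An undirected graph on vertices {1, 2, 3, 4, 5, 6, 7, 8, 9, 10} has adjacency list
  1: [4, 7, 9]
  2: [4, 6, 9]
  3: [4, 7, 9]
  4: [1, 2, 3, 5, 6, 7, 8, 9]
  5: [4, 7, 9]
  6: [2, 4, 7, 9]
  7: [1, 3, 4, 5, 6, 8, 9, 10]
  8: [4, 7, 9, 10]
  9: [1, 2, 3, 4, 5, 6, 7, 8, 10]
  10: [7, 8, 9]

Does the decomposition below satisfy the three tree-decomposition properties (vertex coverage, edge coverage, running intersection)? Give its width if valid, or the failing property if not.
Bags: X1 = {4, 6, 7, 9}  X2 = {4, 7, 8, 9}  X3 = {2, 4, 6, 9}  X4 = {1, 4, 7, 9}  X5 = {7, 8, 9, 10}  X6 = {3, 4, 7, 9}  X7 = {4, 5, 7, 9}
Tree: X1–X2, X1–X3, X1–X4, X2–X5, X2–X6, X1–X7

Yes; width 3.

Checking the three conditions: (i) the bags cover all of {1, 2, 3, 4, 5, 6, 7, 8, 9, 10}; (ii) for each edge, some bag contains both endpoints; (iii) the bags containing any fixed vertex form a subtree. All hold, so the decomposition is valid with width 4 − 1 = 3.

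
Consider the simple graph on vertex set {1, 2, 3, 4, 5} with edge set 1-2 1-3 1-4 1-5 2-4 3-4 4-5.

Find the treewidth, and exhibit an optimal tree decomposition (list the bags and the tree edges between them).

Treewidth 2.
One optimal decomposition is:
Bags: B1 = {1, 4, 5}  B2 = {1, 2, 4}  B3 = {1, 3, 4}
Tree: B1–B2, B1–B3

Every bag has size at most 3, so the width is 3 − 1 = 2 and tw(G) ≤ 2. Conversely, {1, 2, 4} is a clique of size 3, and the vertices of any clique must share a bag in every tree decomposition; so some bag has ≥ 3 vertices and tw(G) ≥ 2. Combining the bounds, tw(G) = 2.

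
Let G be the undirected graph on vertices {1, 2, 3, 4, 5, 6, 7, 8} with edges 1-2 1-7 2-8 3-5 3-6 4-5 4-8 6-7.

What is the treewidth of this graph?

2

A width-2 tree decomposition is:
Bags: B1 = {1, 2, 8}  B2 = {1, 7, 8}  B3 = {6, 7, 8}  B4 = {3, 6, 8}  B5 = {3, 5, 8}  B6 = {4, 5, 8}
Tree: B1–B2, B2–B3, B3–B4, B4–B5, B5–B6
The largest bag has 3 vertices, giving width 2; this decomposition certifies tw(G) ≤ 2. For the lower bound, G contains the cycle 8–2–1–7–6–3–5–4–8, so G is not a forest; only forests have treewidth ≤ 1, hence tw(G) ≥ 2. Combining the bounds, tw(G) = 2.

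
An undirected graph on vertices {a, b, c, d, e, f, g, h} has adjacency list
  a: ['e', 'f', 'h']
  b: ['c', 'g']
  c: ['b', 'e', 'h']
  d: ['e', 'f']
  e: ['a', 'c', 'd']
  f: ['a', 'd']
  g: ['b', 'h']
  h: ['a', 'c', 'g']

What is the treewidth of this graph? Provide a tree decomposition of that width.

The largest bag has 3 vertices, giving width 2; this decomposition certifies tw(G) ≤ 2. The edges g–b–c–h–g form a cycle, so G is not a tree and its treewidth is at least 2. The upper and lower bounds meet at 2, so that is the treewidth.

Treewidth 2.
One such decomposition:
Bags: B1 = {b, g, h}  B2 = {b, c, h}  B3 = {a, c, h}  B4 = {a, c, e}  B5 = {a, e, f}  B6 = {d, e, f}
Tree: B1–B2, B2–B3, B3–B4, B4–B5, B5–B6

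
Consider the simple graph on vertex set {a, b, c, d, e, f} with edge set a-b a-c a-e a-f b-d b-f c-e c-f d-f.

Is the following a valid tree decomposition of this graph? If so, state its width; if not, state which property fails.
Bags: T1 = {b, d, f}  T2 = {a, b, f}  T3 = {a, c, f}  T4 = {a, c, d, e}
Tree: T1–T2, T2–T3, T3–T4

A tree decomposition must satisfy three properties: every vertex lies in some bag; for every edge, both endpoints lie together in some bag; and for every vertex, the bags containing it form a connected subtree. Here bags containing vertex d are not connected in the tree, so the decomposition is invalid.

No — bags containing vertex d are not connected in the tree.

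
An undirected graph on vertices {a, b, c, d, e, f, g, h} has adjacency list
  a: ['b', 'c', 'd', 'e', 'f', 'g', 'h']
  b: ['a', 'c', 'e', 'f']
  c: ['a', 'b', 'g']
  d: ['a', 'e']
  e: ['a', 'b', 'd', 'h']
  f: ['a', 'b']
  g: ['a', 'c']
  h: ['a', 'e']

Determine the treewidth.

A width-2 tree decomposition is:
Bags: B1 = {a, b, c}  B2 = {a, b, e}  B3 = {a, d, e}  B4 = {a, c, g}  B5 = {a, b, f}  B6 = {a, e, h}
Tree: B1–B2, B2–B3, B1–B4, B2–B5, B2–B6
The largest bag has 3 vertices, giving width 2; this decomposition certifies tw(G) ≤ 2. For the lower bound, the 3 vertices {a, d, e} are pairwise adjacent, and any tree decomposition puts a clique entirely inside one bag — forcing width ≥ 2. Therefore the treewidth is 2.

2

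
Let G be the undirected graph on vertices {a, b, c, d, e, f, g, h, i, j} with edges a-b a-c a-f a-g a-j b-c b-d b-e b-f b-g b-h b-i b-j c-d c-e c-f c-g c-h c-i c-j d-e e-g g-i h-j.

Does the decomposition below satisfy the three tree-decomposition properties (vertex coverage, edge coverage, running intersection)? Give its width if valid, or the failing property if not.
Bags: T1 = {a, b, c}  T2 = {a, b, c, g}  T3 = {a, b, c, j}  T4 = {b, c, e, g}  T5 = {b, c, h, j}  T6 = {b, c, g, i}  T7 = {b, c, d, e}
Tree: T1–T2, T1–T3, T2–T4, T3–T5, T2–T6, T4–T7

A tree decomposition must satisfy three properties: every vertex lies in some bag; for every edge, both endpoints lie together in some bag; and for every vertex, the bags containing it form a connected subtree. Here vertex f appears in no bag, so the decomposition is invalid.

No — vertex f appears in no bag.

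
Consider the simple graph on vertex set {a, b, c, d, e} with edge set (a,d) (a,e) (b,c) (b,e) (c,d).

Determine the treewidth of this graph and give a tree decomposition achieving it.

Treewidth 2.
One such decomposition:
Bags: B1 = {a, b, e}  B2 = {a, b, c}  B3 = {a, c, d}
Tree: B1–B2, B2–B3

Each bag holds 3 vertices, so the decomposition has width 2, which upper-bounds the treewidth. Since a–e–b–c–d–a is a cycle in G, G is not acyclic. Forests are exactly the graphs of treewidth ≤ 1, so tw(G) ≥ 2. Combining the bounds, tw(G) = 2.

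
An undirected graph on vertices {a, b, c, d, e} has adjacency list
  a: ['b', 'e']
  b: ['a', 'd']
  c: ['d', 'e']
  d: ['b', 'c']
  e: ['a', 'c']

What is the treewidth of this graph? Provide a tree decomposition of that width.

Treewidth 2.
One optimal decomposition is:
Bags: B1 = {a, c, e}  B2 = {a, b, c}  B3 = {b, c, d}
Tree: B1–B2, B2–B3

The largest bag has 3 vertices, giving width 2; this decomposition certifies tw(G) ≤ 2. The edges c–e–a–b–d–c form a cycle, so G is not a tree and its treewidth is at least 2. Hence tw(G) = 2 exactly.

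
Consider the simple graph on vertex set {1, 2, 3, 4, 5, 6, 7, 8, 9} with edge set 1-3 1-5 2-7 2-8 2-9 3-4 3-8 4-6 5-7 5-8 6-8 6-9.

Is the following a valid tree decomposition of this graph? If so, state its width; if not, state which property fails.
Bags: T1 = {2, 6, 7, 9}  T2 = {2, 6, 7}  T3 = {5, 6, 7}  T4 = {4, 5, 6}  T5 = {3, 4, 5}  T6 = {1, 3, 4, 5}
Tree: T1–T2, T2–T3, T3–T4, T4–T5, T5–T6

No — vertex 8 appears in no bag.

A tree decomposition must satisfy three properties: every vertex lies in some bag; for every edge, both endpoints lie together in some bag; and for every vertex, the bags containing it form a connected subtree. Here vertex 8 appears in no bag, so the decomposition is invalid.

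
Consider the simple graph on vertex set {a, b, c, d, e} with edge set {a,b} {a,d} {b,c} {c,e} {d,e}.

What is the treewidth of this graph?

A width-2 tree decomposition is:
Bags: B1 = {c, d, e}  B2 = {a, c, d}  B3 = {a, b, c}
Tree: B1–B2, B2–B3
The largest bag has 3 vertices, giving width 2; this decomposition certifies tw(G) ≤ 2. The edges c–e–d–a–b–c form a cycle, so G is not a tree and its treewidth is at least 2. Therefore the treewidth is 2.

2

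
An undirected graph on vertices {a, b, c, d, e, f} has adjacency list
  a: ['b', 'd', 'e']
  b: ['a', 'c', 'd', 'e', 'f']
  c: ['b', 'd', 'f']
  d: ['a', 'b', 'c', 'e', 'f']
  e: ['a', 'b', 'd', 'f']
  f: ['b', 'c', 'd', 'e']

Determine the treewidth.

A width-3 tree decomposition is:
Bags: B1 = {b, d, e, f}  B2 = {b, c, d, f}  B3 = {a, b, d, e}
Tree: B1–B2, B1–B3
The largest bag has 4 vertices, giving width 3; this decomposition certifies tw(G) ≤ 3. For the lower bound, the 4 vertices {a, b, d, e} are pairwise adjacent, and any tree decomposition puts a clique entirely inside one bag — forcing width ≥ 3. The upper and lower bounds meet at 3, so that is the treewidth.

3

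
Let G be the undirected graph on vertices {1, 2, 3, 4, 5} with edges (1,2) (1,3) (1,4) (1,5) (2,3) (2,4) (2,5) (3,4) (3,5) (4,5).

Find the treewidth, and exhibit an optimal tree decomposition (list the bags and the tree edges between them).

A single bag containing all 5 vertices is trivially a valid decomposition of width 4. For the lower bound, the 5 vertices {1, 2, 3, 4, 5} are pairwise adjacent, and any tree decomposition puts a clique entirely inside one bag — forcing width ≥ 4. Combining the bounds, tw(G) = 4.

Treewidth 4.
One such decomposition:
Bags: B1 = {1, 2, 3, 4, 5}
Tree: (single bag)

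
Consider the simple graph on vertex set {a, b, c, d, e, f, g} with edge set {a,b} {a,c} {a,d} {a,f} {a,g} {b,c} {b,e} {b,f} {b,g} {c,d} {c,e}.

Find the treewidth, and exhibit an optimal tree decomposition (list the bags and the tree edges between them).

Treewidth 2.
One such decomposition:
Bags: B1 = {a, b, g}  B2 = {a, b, f}  B3 = {a, b, c}  B4 = {b, c, e}  B5 = {a, c, d}
Tree: B1–B2, B2–B3, B3–B4, B3–B5

Each bag holds 3 vertices, so the decomposition has width 2, which upper-bounds the treewidth. Conversely, {b, c, e} is a clique of size 3, and the vertices of any clique must share a bag in every tree decomposition; so some bag has ≥ 3 vertices and tw(G) ≥ 2. Hence tw(G) = 2 exactly.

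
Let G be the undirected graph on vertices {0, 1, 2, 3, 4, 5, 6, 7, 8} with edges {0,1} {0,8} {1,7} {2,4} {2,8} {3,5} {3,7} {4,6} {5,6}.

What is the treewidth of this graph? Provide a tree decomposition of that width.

Treewidth 2.
One optimal decomposition is:
Bags: B1 = {0, 1, 7}  B2 = {0, 3, 7}  B3 = {0, 3, 5}  B4 = {0, 5, 6}  B5 = {0, 4, 6}  B6 = {0, 2, 4}  B7 = {0, 2, 8}
Tree: B1–B2, B2–B3, B3–B4, B4–B5, B5–B6, B6–B7

The largest bag has 3 vertices, giving width 2; this decomposition certifies tw(G) ≤ 2. Since 0–1–7–3–5–6–4–2–8–0 is a cycle in G, G is not acyclic. Forests are exactly the graphs of treewidth ≤ 1, so tw(G) ≥ 2. Hence tw(G) = 2 exactly.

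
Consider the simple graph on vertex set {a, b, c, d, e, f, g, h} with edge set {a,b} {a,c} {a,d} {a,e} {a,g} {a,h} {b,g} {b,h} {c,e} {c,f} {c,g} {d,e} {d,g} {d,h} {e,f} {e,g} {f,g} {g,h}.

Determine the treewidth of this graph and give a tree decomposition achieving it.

Treewidth 3.
One such decomposition:
Bags: B1 = {a, c, e, g}  B2 = {a, d, e, g}  B3 = {a, d, g, h}  B4 = {a, b, g, h}  B5 = {c, e, f, g}
Tree: B1–B2, B2–B3, B3–B4, B1–B5

Every bag has size at most 4, so the width is 4 − 1 = 3 and tw(G) ≤ 3. Conversely, {a, d, e, g} is a clique of size 4, and the vertices of any clique must share a bag in every tree decomposition; so some bag has ≥ 4 vertices and tw(G) ≥ 3. Hence tw(G) = 3 exactly.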